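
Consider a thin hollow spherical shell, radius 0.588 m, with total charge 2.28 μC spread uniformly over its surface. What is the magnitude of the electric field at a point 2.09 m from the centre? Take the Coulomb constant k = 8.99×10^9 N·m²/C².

By spherical symmetry E is radial; choose a Gaussian sphere of radius r = 2.09 m (r > 0.588 m).
The entire shell is enclosed: Q_enc = 2.28×10^-6 C.
Applying ∮E·dA = Q_enc/ε₀ with Φ = E(4πr²):
E = k|Q_enc|/r² = (8.99×10^9)(2.28e-6)/(2.09)² = 4.69×10^3 N/C.

|E| = 4.69×10^3 N/C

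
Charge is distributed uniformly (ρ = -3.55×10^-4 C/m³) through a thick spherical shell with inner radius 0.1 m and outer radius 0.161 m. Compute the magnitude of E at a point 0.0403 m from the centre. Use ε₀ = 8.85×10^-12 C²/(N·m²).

E = 0 (no enclosed charge)

Symmetry ⇒ E = E(r) r̂. Gaussian sphere of radius r = 0.0403 m (r < 0.1 m, inside the empty cavity).
Q_enc = 0 (all charge lies at larger r); Gauss's law gives E = 0.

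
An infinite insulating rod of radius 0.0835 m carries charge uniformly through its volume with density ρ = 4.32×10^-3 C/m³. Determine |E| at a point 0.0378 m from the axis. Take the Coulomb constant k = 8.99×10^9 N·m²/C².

By cylindrical symmetry E is radial; use a coaxial Gaussian cylinder of radius 0.0378 m and length L (r < R).
Charge inside radius r per length L is ρ·πr²·L, so λ_enc = ρπr² = 1.939e-5 C/m.
By Gauss's law (flux through the curved wall only), E·2πrL = λ_enc L/ε₀.
E = 2k|λ_enc|/r = 2(8.99×10^9)(1.939×10^-5)/(0.0378) = 9.22e6 N/C.

E ≈ 9.22e6 V/m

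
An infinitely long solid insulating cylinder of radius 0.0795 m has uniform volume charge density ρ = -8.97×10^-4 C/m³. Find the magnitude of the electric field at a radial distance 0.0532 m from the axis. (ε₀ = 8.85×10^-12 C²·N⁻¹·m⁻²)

|E| ≈ 2.70×10^6 N/C

Take a coaxial cylindrical Gaussian surface of radius r = 0.0532 m and length L (r < R).
Charge inside radius r per length L is ρ·πr²·L, so λ_enc = ρπr² = -7.976×10^-6 C/m.
By Gauss's law (flux through the curved wall only), E·2πrL = λ_enc L/ε₀.
E = |λ_enc|/(2πε₀r) = (7.976×10^-6)/(2π·8.85×10^-12·0.0532) = 2.70e6 N/C.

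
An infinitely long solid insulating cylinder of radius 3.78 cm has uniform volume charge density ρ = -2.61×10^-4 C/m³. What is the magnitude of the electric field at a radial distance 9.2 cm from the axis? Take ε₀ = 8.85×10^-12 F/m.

|E| ≈ 2.29×10^5 V/m

By cylindrical symmetry E is radial; use a coaxial Gaussian cylinder of radius 9.2 cm and length L (r > 3.78 cm, full cross-section enclosed).
λ_enc = ρ·πR² = (-2.61e-4)π(0.0378)² = -1.172×10^-6 C/m.
By Gauss's law (flux through the curved wall only), E·2πrL = λ_enc L/ε₀.
E = |λ_enc|/(2πε₀r) = (1.172e-6)/(2π·8.85×10^-12·0.092) = 2.29e5 N/C.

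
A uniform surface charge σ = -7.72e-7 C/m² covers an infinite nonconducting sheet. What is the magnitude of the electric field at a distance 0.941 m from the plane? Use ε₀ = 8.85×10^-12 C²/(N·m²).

|E| = 4.36e4 N/C

The symmetry is planar: E is normal to the sheet and the same magnitude on both sides. Take a pillbox straddling the sheet with end-cap area A.
Flux Φ = 2EA and Q_enc = σA, so 2EA = σA/ε₀ ⇒ E = |σ|/(2ε₀), independent of distance.
E = |σ|/(2ε₀) = (7.72e-7)/(2·8.85×10^-12) = 4.36×10^4 N/C.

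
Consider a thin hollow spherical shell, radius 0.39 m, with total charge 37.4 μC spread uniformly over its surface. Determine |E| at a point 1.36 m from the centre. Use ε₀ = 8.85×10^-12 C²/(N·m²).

|E| ≈ 1.82e5 N/C

Take a concentric spherical Gaussian surface of radius r = 1.36 m (r > 0.39 m).
The entire shell is enclosed: Q_enc = 3.74e-5 C.
By Gauss's law, ∮E·dA = E·4πr² = Q_enc/ε₀.
E = |Q_enc|/(4πε₀r²) = (3.74×10^-5)/(4π·8.85×10^-12·(1.36)²) = 1.82×10^5 N/C.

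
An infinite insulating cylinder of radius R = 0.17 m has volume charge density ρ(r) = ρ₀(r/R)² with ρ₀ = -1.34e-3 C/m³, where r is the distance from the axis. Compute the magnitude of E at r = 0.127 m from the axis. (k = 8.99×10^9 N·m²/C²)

By cylindrical symmetry E is radial; use a coaxial Gaussian cylinder of radius 0.127 m and length L (r < R).
Integrating ρ over the cross-section to radius r: λ_enc = (2πρ₀/R²) ∫₀^r r'^3 dr' = 2πρ₀ r^4/(4·R²) = -1.895e-5 C/m.
Applying ∮E·dA = Q_enc/ε₀ with the end caps contributing no flux:
E = 2k|λ_enc|/r = 2(8.99×10^9)(1.895×10^-5)/(0.127) = 2.68×10^6 N/C.

E ≈ 2.68e6 V/m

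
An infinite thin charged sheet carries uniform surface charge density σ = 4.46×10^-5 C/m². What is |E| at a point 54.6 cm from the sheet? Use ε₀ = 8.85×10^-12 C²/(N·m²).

|E| = 2.52×10^6 N/C

The symmetry is planar: E is normal to the sheet and the same magnitude on both sides. Take a pillbox straddling the sheet with end-cap area A.
Flux Φ = 2EA and Q_enc = σA, so 2EA = σA/ε₀ ⇒ E = |σ|/(2ε₀), independent of distance.
E = |σ|/(2ε₀) = (4.46e-5)/(2·8.85×10^-12) = 2.52e6 N/C.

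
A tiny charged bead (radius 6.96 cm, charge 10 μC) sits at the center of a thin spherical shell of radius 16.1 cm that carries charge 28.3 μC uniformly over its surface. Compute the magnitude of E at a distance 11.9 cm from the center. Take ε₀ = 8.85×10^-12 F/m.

Symmetry ⇒ E = E(r) r̂. Gaussian sphere of radius r = 11.9 cm (between the bodies, 6.96 cm < r < 16.1 cm).
Only the inner charge is enclosed; the outer shell contributes nothing inside itself. Q_enc = 10 μC = 1.00×10^-5 C.
Gauss's law: E·4πr² = Q_enc/ε₀.
E = |Q_enc|/(4πε₀r²) = (1.00×10^-5)/(4π·8.85×10^-12·(0.119)²) = 6.35×10^6 N/C.

E ≈ 6.35e6 N/C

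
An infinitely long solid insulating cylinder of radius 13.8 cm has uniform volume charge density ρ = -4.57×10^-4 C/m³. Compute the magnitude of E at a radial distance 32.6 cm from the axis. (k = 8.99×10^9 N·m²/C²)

Coaxial Gaussian cylinder, radius r = 32.6 cm, length L (r > 13.8 cm, full cross-section enclosed).
λ_enc = ρ·πR² = (-4.57×10^-4)π(0.138)² = -2.734×10^-5 C/m.
Gauss's law: E·2πrL = λ_enc L/ε₀.
E = 2k|λ_enc|/r = 2(8.99×10^9)(2.734×10^-5)/(0.326) = 1.51×10^6 N/C.

|E| ≈ 1.51×10^6 V/m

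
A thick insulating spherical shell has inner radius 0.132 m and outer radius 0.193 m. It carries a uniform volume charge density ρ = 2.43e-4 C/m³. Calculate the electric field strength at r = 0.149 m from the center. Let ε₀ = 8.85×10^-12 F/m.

Take a concentric spherical Gaussian surface of radius r = 0.149 m (within the shell material, 0.132 m < r < 0.193 m).
Enclosed charge is the volume from a to r: Q_enc = (4π/3)ρ(r³ − a³) = 1.026e-6 C.
By Gauss's law, ∮E·dA = E·4πr² = Q_enc/ε₀.
E = |Q_enc|/(4πε₀r²) = (1.026×10^-6)/(4π·8.85×10^-12·(0.149)²) = 4.16×10^5 N/C.

E = 4.16×10^5 N/C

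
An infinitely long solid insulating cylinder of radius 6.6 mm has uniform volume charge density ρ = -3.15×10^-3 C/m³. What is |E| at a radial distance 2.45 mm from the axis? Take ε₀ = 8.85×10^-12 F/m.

By cylindrical symmetry E is radial; use a coaxial Gaussian cylinder of radius 2.45 mm and length L (r < R).
Enclosed charge per unit length: λ_enc = ρ·πr² = (-3.15×10^-3)π(0.00245)² = -5.94×10^-8 C/m.
By Gauss's law (flux through the curved wall only), E·2πrL = λ_enc L/ε₀.
E = |λ_enc|/(2πε₀r) = (5.94×10^-8)/(2π·8.85×10^-12·0.00245) = 4.36e5 N/C.

4.36e5 N/C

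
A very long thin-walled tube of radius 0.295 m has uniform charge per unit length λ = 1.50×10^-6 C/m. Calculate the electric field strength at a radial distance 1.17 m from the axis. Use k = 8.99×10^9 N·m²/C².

Coaxial Gaussian cylinder, radius r = 1.17 m, length L (r > 0.295 m).
The full line charge is enclosed: λ_enc = 1.50×10^-6 C/m.
Applying ∮E·dA = Q_enc/ε₀ with the end caps contributing no flux:
E = 2k|λ_enc|/r = 2(8.99×10^9)(1.50×10^-6)/(1.17) = 2.31e4 N/C.

|E| = 2.31×10^4 N/C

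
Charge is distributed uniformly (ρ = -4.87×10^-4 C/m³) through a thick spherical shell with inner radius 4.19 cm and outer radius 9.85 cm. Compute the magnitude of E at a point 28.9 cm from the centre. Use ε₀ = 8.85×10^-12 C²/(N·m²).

|E| = 1.94×10^5 V/m

Use a concentric Gaussian sphere at r = 28.9 cm (r > 9.85 cm, enclosing the whole shell).
Q_enc = ρ·(4π/3)(b³ − a³) = (-4.87×10^-4)·(4π/3)·((0.0985)³ − (0.0419)³) = -1.799×10^-6 C.
By Gauss's law, ∮E·dA = E·4πr² = Q_enc/ε₀.
E = |Q_enc|/(4πε₀r²) = (1.799×10^-6)/(4π·8.85×10^-12·(0.289)²) = 1.94×10^5 N/C.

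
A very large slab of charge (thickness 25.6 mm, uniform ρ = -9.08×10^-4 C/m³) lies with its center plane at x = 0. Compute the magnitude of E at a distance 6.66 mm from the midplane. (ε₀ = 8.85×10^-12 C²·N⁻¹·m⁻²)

By symmetry E is perpendicular to the slab. A Gaussian pillbox from −6.66 mm to +6.66 mm (face area A) lies entirely within the slab.
Q_enc = ρ·(2x)·A and flux = 2EA, so 2EA = 2ρxA/ε₀ ⇒ E = |ρ|x/ε₀.
E = (9.08×10^-4)(0.00666)/(8.85×10^-12) = 6.83×10^5 N/C.

|E| ≈ 6.83×10^5 N/C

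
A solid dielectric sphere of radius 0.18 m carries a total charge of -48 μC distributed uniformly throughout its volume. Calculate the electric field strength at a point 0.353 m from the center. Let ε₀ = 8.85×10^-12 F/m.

|E| ≈ 3.46e6 N/C

Take a concentric spherical Gaussian surface of radius r = 0.353 m (r > R, so the entire charge is enclosed).
Q_enc = -48 μC = -4.80e-5 C.
Since E is radial and uniform over the Gaussian sphere, Φ = E·4πr² = Q_enc/ε₀.
E = |Q_enc|/(4πε₀r²) = (4.80×10^-5)/(4π·8.85×10^-12·(0.353)²) = 3.46×10^6 N/C.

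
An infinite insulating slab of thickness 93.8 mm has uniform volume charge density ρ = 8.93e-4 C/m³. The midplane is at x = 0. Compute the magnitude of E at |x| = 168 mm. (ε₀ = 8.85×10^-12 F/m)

The point |x| = 168 mm lies outside the slab (half-thickness 0.0469 m). A symmetric pillbox spanning the full slab encloses Q_enc = ρ·d·A.
Flux = 2EA ⇒ E = |ρ|d/(2ε₀), independent of distance outside.
E = (8.93×10^-4)(0.0938)/(2·8.85×10^-12) = 4.73e6 N/C.

|E| ≈ 4.73×10^6 V/m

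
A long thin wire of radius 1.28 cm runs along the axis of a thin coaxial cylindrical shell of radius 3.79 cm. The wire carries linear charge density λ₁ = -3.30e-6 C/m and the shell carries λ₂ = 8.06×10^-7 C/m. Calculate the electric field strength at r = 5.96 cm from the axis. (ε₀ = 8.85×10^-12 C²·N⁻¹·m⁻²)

E = 7.53×10^5 N/C

Take a coaxial cylindrical Gaussian surface of radius r = 5.96 cm and length L (r > 3.79 cm, enclosing both).
λ_enc = λ₁ + λ₂ = (-3.30×10^-6) + (8.06e-7) = -2.494e-6 C/m.
By Gauss's law (flux through the curved wall only), E·2πrL = λ_enc L/ε₀.
E = |λ_enc|/(2πε₀r) = (2.494e-6)/(2π·8.85×10^-12·0.0596) = 7.53×10^5 N/C.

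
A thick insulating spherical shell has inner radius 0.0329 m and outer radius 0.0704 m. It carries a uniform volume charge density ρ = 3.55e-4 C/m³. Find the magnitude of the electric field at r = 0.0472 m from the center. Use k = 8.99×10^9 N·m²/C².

E ≈ 4.17×10^5 V/m

By spherical symmetry E is radial; choose a Gaussian sphere of radius r = 0.0472 m (within the shell material, 0.0329 m < r < 0.0704 m).
Only the shell between 0.0329 m and r is enclosed: Q_enc = ρ·(4π/3)(r³ − a³) = (3.55×10^-4)·(4π/3)·((0.0472)³ − (0.0329)³) = 1.034e-7 C.
By Gauss's law, ∮E·dA = E·4πr² = Q_enc/ε₀.
E = k|Q_enc|/r² = (8.99×10^9)(1.034×10^-7)/(0.0472)² = 4.17×10^5 N/C.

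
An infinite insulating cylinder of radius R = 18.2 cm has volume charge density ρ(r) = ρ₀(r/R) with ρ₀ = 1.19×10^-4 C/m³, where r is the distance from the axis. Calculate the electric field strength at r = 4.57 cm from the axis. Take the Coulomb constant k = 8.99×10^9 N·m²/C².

E ≈ 5.14×10^4 N/C

Take a coaxial cylindrical Gaussian surface of radius r = 4.57 cm and length L (r < R).
λ_enc = ∫₀^r ρ(r')·2πr' dr' = (2πρ₀/R)·r^3/3 = 1.307e-7 C/m.
Gauss's law: E·2πrL = λ_enc L/ε₀.
E = 2k|λ_enc|/r = 2(8.99×10^9)(1.307×10^-7)/(0.0457) = 5.14×10^4 N/C.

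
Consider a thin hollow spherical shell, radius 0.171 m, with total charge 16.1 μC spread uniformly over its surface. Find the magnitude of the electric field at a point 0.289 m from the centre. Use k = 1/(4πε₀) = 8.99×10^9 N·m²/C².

By spherical symmetry E is radial; choose a Gaussian sphere of radius r = 0.289 m (r > 0.171 m).
The entire shell is enclosed: Q_enc = 1.61e-5 C.
By Gauss's law, ∮E·dA = E·4πr² = Q_enc/ε₀.
E = k|Q_enc|/r² = (8.99×10^9)(1.61×10^-5)/(0.289)² = 1.73e6 N/C.

|E| = 1.73×10^6 N/C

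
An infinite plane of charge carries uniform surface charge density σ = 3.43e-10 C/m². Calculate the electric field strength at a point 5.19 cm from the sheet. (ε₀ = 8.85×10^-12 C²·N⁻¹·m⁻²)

|E| ≈ 19.4 N/C

Choose a cylindrical pillbox piercing the sheet, end faces (area A) parallel to it.
Only the two end caps contribute flux: Φ = 2EA. With Q_enc = σA, Gauss's law gives E = |σ|/(2ε₀).
E = |σ|/(2ε₀) = (3.43e-10)/(2·8.85×10^-12) = 19.4 N/C.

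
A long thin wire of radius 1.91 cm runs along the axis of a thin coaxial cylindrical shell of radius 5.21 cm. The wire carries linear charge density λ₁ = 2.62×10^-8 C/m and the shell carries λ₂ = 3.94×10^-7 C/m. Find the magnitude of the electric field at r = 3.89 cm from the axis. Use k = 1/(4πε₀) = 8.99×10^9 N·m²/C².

E ≈ 1.21e4 V/m

Take a coaxial cylindrical Gaussian surface of radius r = 3.89 cm and length L (between the conductors, 1.91 cm < r < 5.21 cm).
Only the inner wire is enclosed; the outer shell contributes nothing inside itself. λ_enc = λ₁ = 2.62e-8 C/m.
Gauss's law: E·2πrL = λ_enc L/ε₀.
E = 2k|λ_enc|/r = 2(8.99×10^9)(2.62×10^-8)/(0.0389) = 1.21×10^4 N/C.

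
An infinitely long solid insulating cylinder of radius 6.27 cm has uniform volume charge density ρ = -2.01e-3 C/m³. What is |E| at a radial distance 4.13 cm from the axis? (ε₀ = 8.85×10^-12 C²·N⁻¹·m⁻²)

E = 4.69e6 V/m

By cylindrical symmetry E is radial; use a coaxial Gaussian cylinder of radius 4.13 cm and length L (r < R).
Enclosed charge per unit length: λ_enc = ρ·πr² = (-2.01×10^-3)π(0.0413)² = -1.077×10^-5 C/m.
Gauss's law: E·2πrL = λ_enc L/ε₀.
E = |λ_enc|/(2πε₀r) = (1.077e-5)/(2π·8.85×10^-12·0.0413) = 4.69×10^6 N/C.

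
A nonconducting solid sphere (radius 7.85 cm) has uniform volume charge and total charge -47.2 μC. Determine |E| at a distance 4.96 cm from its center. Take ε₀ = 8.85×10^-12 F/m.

|E| = 4.35×10^7 N/C

Take a concentric spherical Gaussian surface of radius r = 4.96 cm (r < R).
For a uniform sphere the enclosed fraction is (r/R)³, so Q_enc = (-47.2 μC)(0.0496/0.0785)³ = -1.191×10^-5 C.
Since E is radial and uniform over the Gaussian sphere, Φ = E·4πr² = Q_enc/ε₀.
E = |Q_enc|/(4πε₀r²) = (1.191e-5)/(4π·8.85×10^-12·(0.0496)²) = 4.35e7 N/C.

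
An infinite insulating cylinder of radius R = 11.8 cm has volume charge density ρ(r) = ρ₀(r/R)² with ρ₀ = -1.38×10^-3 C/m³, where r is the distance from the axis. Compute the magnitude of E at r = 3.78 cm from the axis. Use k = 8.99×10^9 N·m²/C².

1.51×10^5 N/C

Choose a coaxial cylinder of radius r = 3.78 cm (arbitrary length L) as the Gaussian surface (r < R).
Integrating ρ over the cross-section to radius r: λ_enc = (2πρ₀/R²) ∫₀^r r'^3 dr' = 2πρ₀ r^4/(4·R²) = -3.178×10^-7 C/m.
By Gauss's law (flux through the curved wall only), E·2πrL = λ_enc L/ε₀.
E = 2k|λ_enc|/r = 2(8.99×10^9)(3.178×10^-7)/(0.0378) = 1.51×10^5 N/C.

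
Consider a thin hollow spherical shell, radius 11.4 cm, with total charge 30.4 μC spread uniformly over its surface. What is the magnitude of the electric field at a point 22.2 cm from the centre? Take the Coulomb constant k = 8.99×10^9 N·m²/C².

Take a concentric spherical Gaussian surface of radius r = 22.2 cm (r > 11.4 cm).
The entire shell is enclosed: Q_enc = 3.04×10^-5 C.
Gauss's law: E·4πr² = Q_enc/ε₀.
E = k|Q_enc|/r² = (8.99×10^9)(3.04×10^-5)/(0.222)² = 5.55×10^6 N/C.

5.55e6 V/m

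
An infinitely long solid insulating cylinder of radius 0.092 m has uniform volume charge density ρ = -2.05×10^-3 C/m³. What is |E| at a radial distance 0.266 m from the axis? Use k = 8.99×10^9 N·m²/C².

|E| = 3.68e6 N/C

By cylindrical symmetry E is radial; use a coaxial Gaussian cylinder of radius 0.266 m and length L (r > 0.092 m, full cross-section enclosed).
λ_enc = ρ·πR² = (-2.05×10^-3)π(0.092)² = -5.451e-5 C/m.
By Gauss's law (flux through the curved wall only), E·2πrL = λ_enc L/ε₀.
E = 2k|λ_enc|/r = 2(8.99×10^9)(5.451×10^-5)/(0.266) = 3.68×10^6 N/C.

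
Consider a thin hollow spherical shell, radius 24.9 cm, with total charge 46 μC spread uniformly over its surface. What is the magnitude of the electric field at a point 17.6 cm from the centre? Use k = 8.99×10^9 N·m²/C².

Take a concentric spherical Gaussian surface of radius r = 17.6 cm (inside the shell, r < 24.9 cm).
All the charge is outside the Gaussian surface: Q_enc = 0, hence E = 0 everywhere inside the shell.

|E| = 0 V/m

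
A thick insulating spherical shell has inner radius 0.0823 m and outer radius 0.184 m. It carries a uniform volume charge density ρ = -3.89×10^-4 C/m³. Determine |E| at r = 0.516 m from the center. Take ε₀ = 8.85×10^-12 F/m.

E = 3.12e5 N/C

By spherical symmetry E is radial; choose a Gaussian sphere of radius r = 0.516 m (r > 0.184 m, enclosing the whole shell).
Q_enc = ρ·(4π/3)(b³ − a³) = (-3.89e-4)·(4π/3)·((0.184)³ − (0.0823)³) = -9.242e-6 C.
Since E is radial and uniform over the Gaussian sphere, Φ = E·4πr² = Q_enc/ε₀.
E = |Q_enc|/(4πε₀r²) = (9.242×10^-6)/(4π·8.85×10^-12·(0.516)²) = 3.12e5 N/C.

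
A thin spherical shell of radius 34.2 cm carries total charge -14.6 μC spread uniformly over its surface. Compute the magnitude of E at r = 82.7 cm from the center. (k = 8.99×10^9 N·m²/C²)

Use a concentric Gaussian sphere at r = 82.7 cm (r > 34.2 cm).
The entire shell is enclosed: Q_enc = -1.46×10^-5 C.
Applying ∮E·dA = Q_enc/ε₀ with Φ = E(4πr²):
E = k|Q_enc|/r² = (8.99×10^9)(1.46×10^-5)/(0.827)² = 1.92×10^5 N/C.

E ≈ 1.92×10^5 V/m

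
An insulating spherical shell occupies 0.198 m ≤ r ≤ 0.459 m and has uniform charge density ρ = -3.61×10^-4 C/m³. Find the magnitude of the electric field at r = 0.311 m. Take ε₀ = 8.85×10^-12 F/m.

Take a concentric spherical Gaussian surface of radius r = 0.311 m (within the shell material, 0.198 m < r < 0.459 m).
Enclosed charge is the volume from a to r: Q_enc = (4π/3)ρ(r³ − a³) = -3.375×10^-5 C.
Gauss's law: E·4πr² = Q_enc/ε₀.
E = |Q_enc|/(4πε₀r²) = (3.375×10^-5)/(4π·8.85×10^-12·(0.311)²) = 3.14e6 N/C.

|E| ≈ 3.14×10^6 N/C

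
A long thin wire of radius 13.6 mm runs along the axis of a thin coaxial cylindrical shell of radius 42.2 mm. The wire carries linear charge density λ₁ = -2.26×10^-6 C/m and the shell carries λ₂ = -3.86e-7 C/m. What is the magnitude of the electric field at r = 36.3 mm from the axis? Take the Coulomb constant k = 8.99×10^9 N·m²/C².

E ≈ 1.12×10^6 V/m

Take a coaxial cylindrical Gaussian surface of radius r = 36.3 mm and length L (between the conductors, 13.6 mm < r < 42.2 mm).
The shell at 42.2 mm lies outside the Gaussian surface, so λ_enc = λ₁ = -2.26×10^-6 C/m.
Since E is radial and uniform over the curved surface, Φ = E·2πrL = Q_enc/ε₀ = λ_enc L/ε₀.
E = 2k|λ_enc|/r = 2(8.99×10^9)(2.26×10^-6)/(0.0363) = 1.12×10^6 N/C.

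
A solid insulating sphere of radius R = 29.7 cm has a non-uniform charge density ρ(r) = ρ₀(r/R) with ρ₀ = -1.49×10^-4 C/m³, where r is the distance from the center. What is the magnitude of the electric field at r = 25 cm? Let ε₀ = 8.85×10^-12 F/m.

|E| = 8.86×10^5 N/C

By spherical symmetry E is radial; choose a Gaussian sphere of radius r = 25 cm (r < R).
Integrate the density: Q_enc = 4π ∫₀^r ρ₀(r'/R)^1 r'² dr' = 4πρ₀ r^4/(4·R) = -6.157×10^-6 C.
Since E is radial and uniform over the Gaussian sphere, Φ = E·4πr² = Q_enc/ε₀.
E = |Q_enc|/(4πε₀r²) = (6.157e-6)/(4π·8.85×10^-12·(0.25)²) = 8.86×10^5 N/C.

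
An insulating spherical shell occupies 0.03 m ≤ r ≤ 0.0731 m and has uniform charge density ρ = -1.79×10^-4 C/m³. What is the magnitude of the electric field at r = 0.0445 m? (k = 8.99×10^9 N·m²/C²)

Symmetry ⇒ E = E(r) r̂. Gaussian sphere of radius r = 0.0445 m (within the shell material, 0.03 m < r < 0.0731 m).
Enclosed charge is the volume from a to r: Q_enc = (4π/3)ρ(r³ − a³) = -4.583e-8 C.
Applying ∮E·dA = Q_enc/ε₀ with Φ = E(4πr²):
E = k|Q_enc|/r² = (8.99×10^9)(4.583×10^-8)/(0.0445)² = 2.08e5 N/C.

|E| = 2.08×10^5 N/C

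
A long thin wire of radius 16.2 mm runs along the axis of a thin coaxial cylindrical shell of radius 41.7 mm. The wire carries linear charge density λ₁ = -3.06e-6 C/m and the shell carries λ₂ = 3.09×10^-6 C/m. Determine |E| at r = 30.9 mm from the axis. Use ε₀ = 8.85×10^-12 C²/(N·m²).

E ≈ 1.78×10^6 N/C

Take a coaxial cylindrical Gaussian surface of radius r = 30.9 mm and length L (between the conductors, 16.2 mm < r < 41.7 mm).
The shell at 41.7 mm lies outside the Gaussian surface, so λ_enc = λ₁ = -3.06e-6 C/m.
Applying ∮E·dA = Q_enc/ε₀ with the end caps contributing no flux:
E = |λ_enc|/(2πε₀r) = (3.06×10^-6)/(2π·8.85×10^-12·0.0309) = 1.78e6 N/C.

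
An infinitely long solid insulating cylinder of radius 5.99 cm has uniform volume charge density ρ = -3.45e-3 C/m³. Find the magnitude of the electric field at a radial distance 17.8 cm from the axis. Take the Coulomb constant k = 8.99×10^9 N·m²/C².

Take a coaxial cylindrical Gaussian surface of radius r = 17.8 cm and length L (r > 5.99 cm, full cross-section enclosed).
λ_enc = ρ·πR² = (-3.45×10^-3)π(0.0599)² = -3.889×10^-5 C/m.
Since E is radial and uniform over the curved surface, Φ = E·2πrL = Q_enc/ε₀ = λ_enc L/ε₀.
E = 2k|λ_enc|/r = 2(8.99×10^9)(3.889e-5)/(0.178) = 3.93×10^6 N/C.

E = 3.93×10^6 N/C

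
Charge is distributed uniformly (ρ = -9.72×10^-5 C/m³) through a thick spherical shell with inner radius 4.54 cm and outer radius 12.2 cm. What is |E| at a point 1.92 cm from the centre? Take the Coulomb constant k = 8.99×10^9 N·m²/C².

E = 0 (no enclosed charge)

By spherical symmetry E is radial; choose a Gaussian sphere of radius r = 1.92 cm (r < 4.54 cm, inside the empty cavity).
No charge is enclosed, so by Gauss's law E·4πr² = 0 ⇒ E = 0.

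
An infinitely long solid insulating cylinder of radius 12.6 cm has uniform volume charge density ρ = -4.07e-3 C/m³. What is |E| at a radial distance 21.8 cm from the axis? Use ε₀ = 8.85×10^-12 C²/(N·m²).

|E| = 1.67×10^7 N/C

By cylindrical symmetry E is radial; use a coaxial Gaussian cylinder of radius 21.8 cm and length L (r > 12.6 cm, full cross-section enclosed).
λ_enc = ρ·πR² = (-4.07e-3)π(0.126)² = -2.03×10^-4 C/m.
Gauss's law: E·2πrL = λ_enc L/ε₀.
E = |λ_enc|/(2πε₀r) = (2.03×10^-4)/(2π·8.85×10^-12·0.218) = 1.67×10^7 N/C.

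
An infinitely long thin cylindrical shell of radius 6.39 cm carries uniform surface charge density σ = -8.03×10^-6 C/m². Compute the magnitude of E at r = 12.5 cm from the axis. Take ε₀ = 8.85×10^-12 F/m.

Coaxial Gaussian cylinder, radius r = 12.5 cm, length L (r > 6.39 cm).
The whole shell is enclosed: λ_enc = σ·2πR = (-8.03×10^-6)·2π·(0.0639) = -3.224×10^-6 C/m.
By Gauss's law (flux through the curved wall only), E·2πrL = λ_enc L/ε₀.
E = |λ_enc|/(2πε₀r) = (3.224e-6)/(2π·8.85×10^-12·0.125) = 4.64×10^5 N/C.

|E| = 4.64e5 N/C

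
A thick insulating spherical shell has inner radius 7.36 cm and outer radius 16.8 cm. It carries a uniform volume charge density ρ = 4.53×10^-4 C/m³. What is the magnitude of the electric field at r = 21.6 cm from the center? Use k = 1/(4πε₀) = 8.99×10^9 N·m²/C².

Use a concentric Gaussian sphere at r = 21.6 cm (r > 16.8 cm, enclosing the whole shell).
Q_enc = ρ·(4π/3)(b³ − a³) = (4.53×10^-4)·(4π/3)·((0.168)³ − (0.0736)³) = 8.241×10^-6 C.
Since E is radial and uniform over the Gaussian sphere, Φ = E·4πr² = Q_enc/ε₀.
E = k|Q_enc|/r² = (8.99×10^9)(8.241×10^-6)/(0.216)² = 1.59×10^6 N/C.

|E| ≈ 1.59×10^6 N/C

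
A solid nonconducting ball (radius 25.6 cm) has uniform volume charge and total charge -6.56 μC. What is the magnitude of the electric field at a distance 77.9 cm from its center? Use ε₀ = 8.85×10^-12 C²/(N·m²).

Take a concentric spherical Gaussian surface of radius r = 77.9 cm (r > R, so the entire charge is enclosed).
Q_enc = -6.56 μC = -6.56×10^-6 C.
Gauss's law: E·4πr² = Q_enc/ε₀.
E = |Q_enc|/(4πε₀r²) = (6.56×10^-6)/(4π·8.85×10^-12·(0.779)²) = 9.72e4 N/C.

E ≈ 9.72×10^4 V/m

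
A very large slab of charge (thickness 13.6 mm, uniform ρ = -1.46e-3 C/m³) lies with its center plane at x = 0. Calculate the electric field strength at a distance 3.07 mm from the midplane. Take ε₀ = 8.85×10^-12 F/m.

By symmetry E is perpendicular to the slab. A Gaussian pillbox from −3.07 mm to +3.07 mm (face area A) lies entirely within the slab.
Q_enc = ρ·(2x)·A and flux = 2EA, so 2EA = 2ρxA/ε₀ ⇒ E = |ρ|x/ε₀.
E = (1.46×10^-3)(0.00307)/(8.85×10^-12) = 5.06×10^5 N/C.

E ≈ 5.06×10^5 V/m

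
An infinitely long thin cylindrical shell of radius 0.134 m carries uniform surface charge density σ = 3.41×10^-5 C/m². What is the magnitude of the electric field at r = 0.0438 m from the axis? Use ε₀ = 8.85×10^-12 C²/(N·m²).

E = 0

Take a coaxial cylindrical Gaussian surface of radius r = 0.0438 m and length L (r < 0.134 m, inside the shell).
No charge is enclosed, so Gauss's law gives E·2πrL = 0 ⇒ E = 0.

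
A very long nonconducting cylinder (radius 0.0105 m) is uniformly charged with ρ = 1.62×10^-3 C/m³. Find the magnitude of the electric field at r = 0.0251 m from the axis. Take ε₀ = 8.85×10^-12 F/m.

Coaxial Gaussian cylinder, radius r = 0.0251 m, length L (r > 0.0105 m, full cross-section enclosed).
λ_enc = ρ·πR² = (1.62e-3)π(0.0105)² = 5.611×10^-7 C/m.
By Gauss's law (flux through the curved wall only), E·2πrL = λ_enc L/ε₀.
E = |λ_enc|/(2πε₀r) = (5.611e-7)/(2π·8.85×10^-12·0.0251) = 4.02e5 N/C.

E = 4.02×10^5 N/C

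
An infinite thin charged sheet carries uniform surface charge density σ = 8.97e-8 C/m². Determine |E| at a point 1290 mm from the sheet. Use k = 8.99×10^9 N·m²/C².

5.07×10^3 N/C

By planar symmetry E is perpendicular to the sheet and uniform; use a Gaussian pillbox with flat faces of area A on each side of the sheet.
Only the two end caps contribute flux: Φ = 2EA. With Q_enc = σA, Gauss's law gives E = |σ|/(2ε₀).
E = 2πk|σ| = 2π(8.99×10^9)(8.97×10^-8) = 5.07×10^3 N/C.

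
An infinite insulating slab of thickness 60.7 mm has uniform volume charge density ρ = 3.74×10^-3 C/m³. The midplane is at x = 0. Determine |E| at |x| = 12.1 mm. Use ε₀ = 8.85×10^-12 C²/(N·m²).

By symmetry E is perpendicular to the slab. A Gaussian pillbox from −12.1 mm to +12.1 mm (face area A) lies entirely within the slab.
Q_enc = ρ·(2x)·A and flux = 2EA, so 2EA = 2ρxA/ε₀ ⇒ E = |ρ|x/ε₀.
E = (3.74e-3)(0.0121)/(8.85×10^-12) = 5.11×10^6 N/C.

|E| = 5.11×10^6 N/C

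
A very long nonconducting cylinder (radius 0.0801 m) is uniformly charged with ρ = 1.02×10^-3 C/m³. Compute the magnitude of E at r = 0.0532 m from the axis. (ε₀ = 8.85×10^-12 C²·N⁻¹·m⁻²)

|E| ≈ 3.07e6 N/C

Take a coaxial cylindrical Gaussian surface of radius r = 0.0532 m and length L (r < R).
Enclosed charge per unit length: λ_enc = ρ·πr² = (1.02×10^-3)π(0.0532)² = 9.069×10^-6 C/m.
By Gauss's law (flux through the curved wall only), E·2πrL = λ_enc L/ε₀.
E = |λ_enc|/(2πε₀r) = (9.069e-6)/(2π·8.85×10^-12·0.0532) = 3.07e6 N/C.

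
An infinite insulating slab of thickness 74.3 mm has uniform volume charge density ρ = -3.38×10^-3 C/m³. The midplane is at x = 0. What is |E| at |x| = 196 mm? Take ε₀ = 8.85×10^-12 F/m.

The point |x| = 196 mm lies outside the slab (half-thickness 0.03715 m). A symmetric pillbox spanning the full slab encloses Q_enc = ρ·d·A.
Flux = 2EA ⇒ E = |ρ|d/(2ε₀), independent of distance outside.
E = (3.38×10^-3)(0.0743)/(2·8.85×10^-12) = 1.42×10^7 N/C.

E = 1.42×10^7 N/C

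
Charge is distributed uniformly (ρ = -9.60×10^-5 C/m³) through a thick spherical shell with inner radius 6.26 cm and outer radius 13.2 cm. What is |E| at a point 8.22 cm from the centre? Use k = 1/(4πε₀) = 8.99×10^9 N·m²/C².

E = 1.66e5 V/m

Symmetry ⇒ E = E(r) r̂. Gaussian sphere of radius r = 8.22 cm (within the shell material, 6.26 cm < r < 13.2 cm).
Enclosed charge is the volume from a to r: Q_enc = (4π/3)ρ(r³ − a³) = -1.247×10^-7 C.
Applying ∮E·dA = Q_enc/ε₀ with Φ = E(4πr²):
E = k|Q_enc|/r² = (8.99×10^9)(1.247×10^-7)/(0.0822)² = 1.66e5 N/C.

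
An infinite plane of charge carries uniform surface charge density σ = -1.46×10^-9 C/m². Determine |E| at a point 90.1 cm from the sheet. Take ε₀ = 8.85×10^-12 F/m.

E = 82.5 N/C

By planar symmetry E is perpendicular to the sheet and uniform; use a Gaussian pillbox with flat faces of area A on each side of the sheet.
Only the two end caps contribute flux: Φ = 2EA. With Q_enc = σA, Gauss's law gives E = |σ|/(2ε₀).
E = |σ|/(2ε₀) = (1.46×10^-9)/(2·8.85×10^-12) = 82.5 N/C.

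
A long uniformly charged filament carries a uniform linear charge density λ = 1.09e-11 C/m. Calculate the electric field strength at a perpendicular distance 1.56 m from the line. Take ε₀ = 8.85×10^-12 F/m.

Coaxial Gaussian cylinder, radius r = 1.56 m, length L.
Q_enc = λL, so λ_enc = 1.09×10^-11 C/m.
Gauss's law: E·2πrL = λ_enc L/ε₀.
E = |λ_enc|/(2πε₀r) = (1.09e-11)/(2π·8.85×10^-12·1.56) = 0.126 N/C.

E = 0.126 V/m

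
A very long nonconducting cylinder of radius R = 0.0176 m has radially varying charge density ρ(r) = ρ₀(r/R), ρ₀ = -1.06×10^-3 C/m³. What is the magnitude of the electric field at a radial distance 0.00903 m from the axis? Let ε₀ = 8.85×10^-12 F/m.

|E| = 1.85×10^5 N/C

Coaxial Gaussian cylinder, radius r = 0.00903 m, length L (r < R).
Integrating ρ over the cross-section to radius r: λ_enc = (2πρ₀/R) ∫₀^r r'^2 dr' = 2πρ₀ r^3/(3·R) = -9.288×10^-8 C/m.
Since E is radial and uniform over the curved surface, Φ = E·2πrL = Q_enc/ε₀ = λ_enc L/ε₀.
E = |λ_enc|/(2πε₀r) = (9.288×10^-8)/(2π·8.85×10^-12·0.00903) = 1.85×10^5 N/C.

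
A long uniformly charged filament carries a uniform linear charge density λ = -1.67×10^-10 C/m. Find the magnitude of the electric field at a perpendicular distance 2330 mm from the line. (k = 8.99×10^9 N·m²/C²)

|E| = 1.29 N/C

By cylindrical symmetry E is radial; use a coaxial Gaussian cylinder of radius 2330 mm and length L.
Q_enc = λL, so λ_enc = -1.67×10^-10 C/m.
By Gauss's law (flux through the curved wall only), E·2πrL = λ_enc L/ε₀.
E = 2k|λ_enc|/r = 2(8.99×10^9)(1.67×10^-10)/(2.33) = 1.29 N/C.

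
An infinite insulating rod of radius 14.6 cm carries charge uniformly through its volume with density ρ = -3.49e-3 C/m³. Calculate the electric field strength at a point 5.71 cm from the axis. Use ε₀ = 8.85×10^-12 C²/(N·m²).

|E| ≈ 1.13×10^7 N/C

By cylindrical symmetry E is radial; use a coaxial Gaussian cylinder of radius 5.71 cm and length L (r < R).
Enclosed charge per unit length: λ_enc = ρ·πr² = (-3.49×10^-3)π(0.0571)² = -3.575×10^-5 C/m.
Gauss's law: E·2πrL = λ_enc L/ε₀.
E = |λ_enc|/(2πε₀r) = (3.575e-5)/(2π·8.85×10^-12·0.0571) = 1.13e7 N/C.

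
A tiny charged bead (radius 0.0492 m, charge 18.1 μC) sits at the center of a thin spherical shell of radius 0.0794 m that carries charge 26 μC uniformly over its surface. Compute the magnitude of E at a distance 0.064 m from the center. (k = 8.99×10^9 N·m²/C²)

By spherical symmetry E is radial; choose a Gaussian sphere of radius r = 0.064 m (between the bodies, 0.0492 m < r < 0.0794 m).
The shell at 0.0794 m lies outside the Gaussian surface, so Q_enc = 18.1 μC = 1.81e-5 C.
Gauss's law: E·4πr² = Q_enc/ε₀.
E = k|Q_enc|/r² = (8.99×10^9)(1.81×10^-5)/(0.064)² = 3.97×10^7 N/C.

3.97e7 V/m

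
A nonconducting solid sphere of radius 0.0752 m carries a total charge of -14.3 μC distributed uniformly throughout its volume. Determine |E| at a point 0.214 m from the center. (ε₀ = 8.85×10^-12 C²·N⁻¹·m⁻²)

2.81×10^6 N/C

Use a concentric Gaussian sphere at r = 0.214 m (r > R, so the entire charge is enclosed).
Q_enc = -14.3 μC = -1.43e-5 C.
Gauss's law: E·4πr² = Q_enc/ε₀.
E = |Q_enc|/(4πε₀r²) = (1.43×10^-5)/(4π·8.85×10^-12·(0.214)²) = 2.81×10^6 N/C.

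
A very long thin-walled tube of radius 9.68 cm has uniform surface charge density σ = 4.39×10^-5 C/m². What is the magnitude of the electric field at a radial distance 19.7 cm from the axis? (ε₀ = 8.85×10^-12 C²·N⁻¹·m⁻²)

Take a coaxial cylindrical Gaussian surface of radius r = 19.7 cm and length L (r > 9.68 cm).
The whole shell is enclosed: λ_enc = σ·2πR = (4.39e-5)·2π·(0.0968) = 2.67×10^-5 C/m.
Since E is radial and uniform over the curved surface, Φ = E·2πrL = Q_enc/ε₀ = λ_enc L/ε₀.
E = |λ_enc|/(2πε₀r) = (2.67e-5)/(2π·8.85×10^-12·0.197) = 2.44×10^6 N/C.

|E| = 2.44×10^6 N/C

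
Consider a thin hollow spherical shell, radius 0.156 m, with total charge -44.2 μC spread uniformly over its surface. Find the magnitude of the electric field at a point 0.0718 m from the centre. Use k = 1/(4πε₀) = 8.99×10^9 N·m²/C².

E = 0

By spherical symmetry E is radial; choose a Gaussian sphere of radius r = 0.0718 m (inside the shell, r < 0.156 m).
No charge lies within this surface, so Q_enc = 0 and Gauss's law gives E·4πr² = 0 ⇒ E = 0.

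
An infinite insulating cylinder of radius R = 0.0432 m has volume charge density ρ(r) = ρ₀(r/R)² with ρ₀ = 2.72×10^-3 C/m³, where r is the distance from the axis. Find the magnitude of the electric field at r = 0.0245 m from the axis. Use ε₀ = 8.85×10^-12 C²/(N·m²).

Coaxial Gaussian cylinder, radius r = 0.0245 m, length L (r < R).
λ_enc = ∫₀^r ρ(r')·2πr' dr' = (2πρ₀/R²)·r^4/4 = 8.249×10^-7 C/m.
By Gauss's law (flux through the curved wall only), E·2πrL = λ_enc L/ε₀.
E = |λ_enc|/(2πε₀r) = (8.249×10^-7)/(2π·8.85×10^-12·0.0245) = 6.05e5 N/C.

6.05e5 V/m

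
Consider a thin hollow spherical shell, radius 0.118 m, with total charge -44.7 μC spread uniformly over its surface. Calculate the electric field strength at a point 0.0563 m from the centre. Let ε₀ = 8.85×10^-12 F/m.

By spherical symmetry E is radial; choose a Gaussian sphere of radius r = 0.0563 m (inside the shell, r < 0.118 m).
No charge lies within this surface, so Q_enc = 0 and Gauss's law gives E·4πr² = 0 ⇒ E = 0.

E = 0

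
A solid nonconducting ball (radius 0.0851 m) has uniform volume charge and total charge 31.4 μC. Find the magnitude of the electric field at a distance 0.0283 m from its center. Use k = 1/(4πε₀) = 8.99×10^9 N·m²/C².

Take a concentric spherical Gaussian surface of radius r = 0.0283 m (r < R).
For a uniform sphere the enclosed fraction is (r/R)³, so Q_enc = (31.4 μC)(0.0283/0.0851)³ = 1.155e-6 C.
Since E is radial and uniform over the Gaussian sphere, Φ = E·4πr² = Q_enc/ε₀.
E = k|Q_enc|/r² = (8.99×10^9)(1.155×10^-6)/(0.0283)² = 1.30×10^7 N/C.

|E| = 1.30e7 V/m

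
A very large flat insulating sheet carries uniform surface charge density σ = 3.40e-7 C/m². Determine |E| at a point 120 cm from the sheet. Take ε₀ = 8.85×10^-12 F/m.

By planar symmetry E is perpendicular to the sheet and uniform; use a Gaussian pillbox with flat faces of area A on each side of the sheet.
Flux Φ = 2EA and Q_enc = σA, so 2EA = σA/ε₀ ⇒ E = |σ|/(2ε₀), independent of distance.
E = |σ|/(2ε₀) = (3.40e-7)/(2·8.85×10^-12) = 1.92e4 N/C.

E = 1.92×10^4 V/m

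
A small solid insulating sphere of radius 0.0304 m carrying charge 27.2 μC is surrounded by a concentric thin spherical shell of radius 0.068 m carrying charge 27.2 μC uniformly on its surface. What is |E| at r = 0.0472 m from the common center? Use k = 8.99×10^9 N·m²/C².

Use a concentric Gaussian sphere at r = 0.0472 m (between the bodies, 0.0304 m < r < 0.068 m).
The shell at 0.068 m lies outside the Gaussian surface, so Q_enc = 27.2 μC = 2.72×10^-5 C.
By Gauss's law, ∮E·dA = E·4πr² = Q_enc/ε₀.
E = k|Q_enc|/r² = (8.99×10^9)(2.72e-5)/(0.0472)² = 1.10×10^8 N/C.

E = 1.10e8 N/C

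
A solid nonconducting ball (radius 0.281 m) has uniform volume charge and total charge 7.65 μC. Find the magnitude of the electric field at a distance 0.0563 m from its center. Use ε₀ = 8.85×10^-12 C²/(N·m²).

|E| = 1.75×10^5 N/C

Use a concentric Gaussian sphere at r = 0.0563 m (r < R).
For a uniform sphere the enclosed fraction is (r/R)³, so Q_enc = (7.65 μC)(0.0563/0.281)³ = 6.153e-8 C.
Since E is radial and uniform over the Gaussian sphere, Φ = E·4πr² = Q_enc/ε₀.
E = |Q_enc|/(4πε₀r²) = (6.153×10^-8)/(4π·8.85×10^-12·(0.0563)²) = 1.75×10^5 N/C.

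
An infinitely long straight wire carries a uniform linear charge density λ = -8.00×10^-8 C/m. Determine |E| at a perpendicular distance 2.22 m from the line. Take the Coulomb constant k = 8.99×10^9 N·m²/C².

|E| = 648 N/C

Choose a coaxial cylinder of radius r = 2.22 m (arbitrary length L) as the Gaussian surface.
Q_enc = λL, so λ_enc = -8.00e-8 C/m.
Applying ∮E·dA = Q_enc/ε₀ with the end caps contributing no flux:
E = 2k|λ_enc|/r = 2(8.99×10^9)(8.00e-8)/(2.22) = 648 N/C.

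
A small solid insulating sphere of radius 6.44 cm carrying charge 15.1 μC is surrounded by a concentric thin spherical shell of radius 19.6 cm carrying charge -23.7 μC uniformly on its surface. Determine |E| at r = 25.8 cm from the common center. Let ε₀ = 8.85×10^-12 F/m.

By spherical symmetry E is radial; choose a Gaussian sphere of radius r = 25.8 cm (r > 19.6 cm, enclosing both).
Q_enc = (15.1 μC) + (-23.7 μC) = -8.60×10^-6 C.
Gauss's law: E·4πr² = Q_enc/ε₀.
E = |Q_enc|/(4πε₀r²) = (8.60×10^-6)/(4π·8.85×10^-12·(0.258)²) = 1.16e6 N/C.

|E| ≈ 1.16×10^6 N/C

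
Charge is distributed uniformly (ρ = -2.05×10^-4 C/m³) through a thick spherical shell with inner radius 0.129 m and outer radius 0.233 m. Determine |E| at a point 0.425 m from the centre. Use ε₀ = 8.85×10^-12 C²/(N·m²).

By spherical symmetry E is radial; choose a Gaussian sphere of radius r = 0.425 m (r > 0.233 m, enclosing the whole shell).
Q_enc = ρ·(4π/3)(b³ − a³) = (-2.05×10^-4)·(4π/3)·((0.233)³ − (0.129)³) = -9.019e-6 C.
Gauss's law: E·4πr² = Q_enc/ε₀.
E = |Q_enc|/(4πε₀r²) = (9.019×10^-6)/(4π·8.85×10^-12·(0.425)²) = 4.49×10^5 N/C.

|E| ≈ 4.49×10^5 N/C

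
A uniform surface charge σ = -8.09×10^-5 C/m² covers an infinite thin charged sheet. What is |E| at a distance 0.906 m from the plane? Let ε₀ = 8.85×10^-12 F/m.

|E| = 4.57×10^6 N/C

By planar symmetry E is perpendicular to the sheet and uniform; use a Gaussian pillbox with flat faces of area A on each side of the sheet.
Flux Φ = 2EA and Q_enc = σA, so 2EA = σA/ε₀ ⇒ E = |σ|/(2ε₀), independent of distance.
E = |σ|/(2ε₀) = (8.09×10^-5)/(2·8.85×10^-12) = 4.57×10^6 N/C.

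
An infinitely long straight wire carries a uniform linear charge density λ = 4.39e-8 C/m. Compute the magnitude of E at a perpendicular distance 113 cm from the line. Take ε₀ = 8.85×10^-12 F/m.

|E| ≈ 699 N/C

By cylindrical symmetry E is radial; use a coaxial Gaussian cylinder of radius 113 cm and length L.
Q_enc = λL, so λ_enc = 4.39×10^-8 C/m.
Since E is radial and uniform over the curved surface, Φ = E·2πrL = Q_enc/ε₀ = λ_enc L/ε₀.
E = |λ_enc|/(2πε₀r) = (4.39×10^-8)/(2π·8.85×10^-12·1.13) = 699 N/C.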